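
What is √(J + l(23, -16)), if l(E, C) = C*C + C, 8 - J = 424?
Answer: 4*I*√11 ≈ 13.266*I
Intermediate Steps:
J = -416 (J = 8 - 1*424 = 8 - 424 = -416)
l(E, C) = C + C² (l(E, C) = C² + C = C + C²)
√(J + l(23, -16)) = √(-416 - 16*(1 - 16)) = √(-416 - 16*(-15)) = √(-416 + 240) = √(-176) = 4*I*√11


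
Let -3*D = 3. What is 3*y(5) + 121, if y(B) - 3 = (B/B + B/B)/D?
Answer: 124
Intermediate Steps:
D = -1 (D = -⅓*3 = -1)
y(B) = 1 (y(B) = 3 + (B/B + B/B)/(-1) = 3 + (1 + 1)*(-1) = 3 + 2*(-1) = 3 - 2 = 1)
3*y(5) + 121 = 3*1 + 121 = 3 + 121 = 124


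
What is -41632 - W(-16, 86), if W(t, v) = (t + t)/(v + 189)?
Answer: -11448768/275 ≈ -41632.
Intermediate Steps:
W(t, v) = 2*t/(189 + v) (W(t, v) = (2*t)/(189 + v) = 2*t/(189 + v))
-41632 - W(-16, 86) = -41632 - 2*(-16)/(189 + 86) = -41632 - 2*(-16)/275 = -41632 - 1*(-32/275) = -41632 + 32/275 = -11448768/275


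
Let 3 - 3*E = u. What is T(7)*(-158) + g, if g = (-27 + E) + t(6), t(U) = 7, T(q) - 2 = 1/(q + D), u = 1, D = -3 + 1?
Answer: -5504/15 ≈ -366.93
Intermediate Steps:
D = -2
T(q) = 2 + 1/(-2 + q) (T(q) = 2 + 1/(q - 2) = 2 + 1/(-2 + q))
E = 2/3 (E = 1 - 1/3*1 = 1 - 1/3 = 2/3 ≈ 0.66667)
g = -58/3 (g = (-27 + 2/3) + 7 = -79/3 + 7 = -58/3 ≈ -19.333)
T(7)*(-158) + g = ((-3 + 2*7)/(-2 + 7))*(-158) - 58/3 = ((-3 + 14)/5)*(-158) - 58/3 = ((1/5)*11)*(-158) - 58/3 = (11/5)*(-158) - 58/3 = -1738/5 - 58/3 = -5504/15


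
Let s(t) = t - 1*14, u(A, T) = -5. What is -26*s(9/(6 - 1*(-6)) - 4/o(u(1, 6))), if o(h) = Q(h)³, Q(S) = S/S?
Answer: 897/2 ≈ 448.50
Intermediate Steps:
Q(S) = 1
o(h) = 1 (o(h) = 1³ = 1)
s(t) = -14 + t (s(t) = t - 14 = -14 + t)
-26*s(9/(6 - 1*(-6)) - 4/o(u(1, 6))) = -26*(-14 + (9/(6 - 1*(-6)) - 4/1)) = -26*(-14 + (9/(6 + 6) - 4*1)) = -26*(-14 + (9/12 - 4)) = -26*(-14 + (9*(1/12) - 4)) = -26*(-14 + (¾ - 4)) = -26*(-14 - 13/4) = -26*(-69/4) = 897/2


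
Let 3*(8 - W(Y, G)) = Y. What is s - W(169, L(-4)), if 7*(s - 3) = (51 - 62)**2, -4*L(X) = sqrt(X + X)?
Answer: 1441/21 ≈ 68.619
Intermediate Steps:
L(X) = -sqrt(2)*sqrt(X)/4 (L(X) = -sqrt(X + X)/4 = -sqrt(2)*sqrt(X)/4)
W(Y, G) = 8 - Y/3
s = 142/7 (s = 3 + (51 - 62)**2/7 = 3 + (1/7)*(-11)**2 = 3 + (1/7)*121 = 3 + 121/7 = 142/7 ≈ 20.286)
s - W(169, L(-4)) = 142/7 - (8 - 1/3*169) = 142/7 - (8 - 169/3) = 142/7 - 1*(-145/3) = 142/7 + 145/3 = 1441/21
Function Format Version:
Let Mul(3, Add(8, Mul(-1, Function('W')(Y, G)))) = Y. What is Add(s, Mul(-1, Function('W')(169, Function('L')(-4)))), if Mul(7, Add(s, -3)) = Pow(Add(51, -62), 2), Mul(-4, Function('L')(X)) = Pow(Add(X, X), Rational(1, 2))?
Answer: Rational(1441, 21) ≈ 68.619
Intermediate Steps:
Function('L')(X) = Mul(Rational(-1, 4), Pow(2, Rational(1, 2)), Pow(X, Rational(1, 2))) (Function('L')(X) = Mul(Rational(-1, 4), Pow(Add(X, X), Rational(1, 2))) = Mul(Rational(-1, 4), Pow(Mul(2, X), Rational(1, 2))) = Mul(Rational(-1, 4), Mul(Pow(2, Rational(1, 2)), Pow(X, Rational(1, 2)))) = Mul(Rational(-1, 4), Pow(2, Rational(1, 2)), Pow(X, Rational(1, 2))))
Function('W')(Y, G) = Add(8, Mul(Rational(-1, 3), Y))
s = Rational(142, 7) (s = Add(3, Mul(Rational(1, 7), Pow(Add(51, -62), 2))) = Add(3, Mul(Rational(1, 7), Pow(-11, 2))) = Add(3, Mul(Rational(1, 7), 121)) = Add(3, Rational(121, 7)) = Rational(142, 7) ≈ 20.286)
Add(s, Mul(-1, Function('W')(169, Function('L')(-4)))) = Add(Rational(142, 7), Mul(-1, Add(8, Mul(Rational(-1, 3), 169)))) = Add(Rational(142, 7), Mul(-1, Add(8, Rational(-169, 3)))) = Add(Rational(142, 7), Mul(-1, Rational(-145, 3))) = Add(Rational(142, 7), Rational(145, 3)) = Rational(1441, 21)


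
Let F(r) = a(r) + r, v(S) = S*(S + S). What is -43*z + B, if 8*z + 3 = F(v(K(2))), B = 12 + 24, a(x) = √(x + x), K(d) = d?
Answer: -99/8 ≈ -12.375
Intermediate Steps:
a(x) = √2*√x (a(x) = √(2*x) = √2*√x)
B = 36
v(S) = 2*S² (v(S) = S*(2*S) = 2*S²)
F(r) = r + √2*√r (F(r) = √2*√r + r = r + √2*√r)
z = 9/8 (z = -3/8 + (2*2² + √2*√(2*2²))/8 = -3/8 + (2*4 + √2*√(2*4))/8 = -3/8 + (8 + √2*√8)/8 = -3/8 + (8 + √2*(2*√2))/8 = -3/8 + (8 + 4)/8 = -3/8 + (⅛)*12 = -3/8 + 3/2 = 9/8 ≈ 1.1250)
-43*z + B = -43*9/8 + 36 = -387/8 + 36 = -99/8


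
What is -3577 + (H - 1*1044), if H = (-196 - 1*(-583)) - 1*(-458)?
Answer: -3776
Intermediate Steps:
H = 845 (H = (-196 + 583) + 458 = 387 + 458 = 845)
-3577 + (H - 1*1044) = -3577 + (845 - 1*1044) = -3577 + (845 - 1044) = -3577 - 199 = -3776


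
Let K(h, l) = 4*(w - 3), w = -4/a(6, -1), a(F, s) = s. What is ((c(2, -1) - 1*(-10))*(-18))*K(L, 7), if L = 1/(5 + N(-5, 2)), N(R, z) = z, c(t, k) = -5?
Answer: -360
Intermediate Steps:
w = 4 (w = -4/(-1) = -4*(-1) = 4)
L = ⅐ (L = 1/(5 + 2) = 1/7 = ⅐ ≈ 0.14286)
K(h, l) = 4 (K(h, l) = 4*(4 - 3) = 4*1 = 4)
((c(2, -1) - 1*(-10))*(-18))*K(L, 7) = ((-5 - 1*(-10))*(-18))*4 = ((-5 + 10)*(-18))*4 = (5*(-18))*4 = -90*4 = -360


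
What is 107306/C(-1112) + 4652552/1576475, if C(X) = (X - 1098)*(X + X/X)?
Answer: 1159262267747/387073483225 ≈ 2.9949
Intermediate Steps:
C(X) = (1 + X)*(-1098 + X) (C(X) = (-1098 + X)*(X + 1) = (-1098 + X)*(1 + X) = (1 + X)*(-1098 + X))
107306/C(-1112) + 4652552/1576475 = 107306/(-1098 + (-1112)**2 - 1097*(-1112)) + 4652552/1576475 = 107306/(-1098 + 1236544 + 1219864) + 4652552*(1/1576475) = 107306/2455310 + 4652552/1576475 = 107306*(1/2455310) + 4652552/1576475 = 53653/1227655 + 4652552/1576475 = 1159262267747/387073483225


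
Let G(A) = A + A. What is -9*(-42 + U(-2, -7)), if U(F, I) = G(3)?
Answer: 324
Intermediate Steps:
G(A) = 2*A
U(F, I) = 6 (U(F, I) = 2*3 = 6)
-9*(-42 + U(-2, -7)) = -9*(-42 + 6) = -9*(-36) = 324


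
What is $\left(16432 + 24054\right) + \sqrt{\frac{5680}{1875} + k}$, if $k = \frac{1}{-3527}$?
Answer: $40486 + \frac{\sqrt{211953142785}}{264525} \approx 40488.0$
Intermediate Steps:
$k = - \frac{1}{3527} \approx -0.00028353$
$\left(16432 + 24054\right) + \sqrt{\frac{5680}{1875} + k} = \left(16432 + 24054\right) + \sqrt{\frac{5680}{1875} - \frac{1}{3527}} = 40486 + \sqrt{5680 \cdot \frac{1}{1875} - \frac{1}{3527}} = 40486 + \sqrt{\frac{1136}{375} - \frac{1}{3527}} = 40486 + \sqrt{\frac{4006297}{1322625}} = 40486 + \frac{\sqrt{211953142785}}{264525}$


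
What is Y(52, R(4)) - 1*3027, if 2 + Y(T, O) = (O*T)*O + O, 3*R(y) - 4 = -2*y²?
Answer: 13423/9 ≈ 1491.4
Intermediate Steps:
R(y) = 4/3 - 2*y²/3 (R(y) = 4/3 + (-2*y²)/3 = 4/3 - 2*y²/3)
Y(T, O) = -2 + O + T*O² (Y(T, O) = -2 + ((O*T)*O + O) = -2 + (T*O² + O) = -2 + (O + T*O²) = -2 + O + T*O²)
Y(52, R(4)) - 1*3027 = (-2 + (4/3 - ⅔*4²) + 52*(4/3 - ⅔*4²)²) - 1*3027 = (-2 + (4/3 - ⅔*16) + 52*(4/3 - ⅔*16)²) - 3027 = (-2 + (4/3 - 32/3) + 52*(4/3 - 32/3)²) - 3027 = (-2 - 28/3 + 52*(-28/3)²) - 3027 = (-2 - 28/3 + 52*(784/9)) - 3027 = (-2 - 28/3 + 40768/9) - 3027 = 40666/9 - 3027 = 13423/9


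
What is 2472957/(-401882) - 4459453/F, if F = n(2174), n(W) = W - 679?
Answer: -138143920097/46216430 ≈ -2989.1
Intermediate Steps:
n(W) = -679 + W
F = 1495 (F = -679 + 2174 = 1495)
2472957/(-401882) - 4459453/F = 2472957/(-401882) - 4459453/1495 = 2472957*(-1/401882) - 4459453*1/1495 = -2472957/401882 - 4459453/1495 = -138143920097/46216430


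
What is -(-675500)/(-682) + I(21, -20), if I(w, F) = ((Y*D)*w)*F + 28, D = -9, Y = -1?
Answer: -1617182/341 ≈ -4742.5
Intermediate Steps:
I(w, F) = 28 + 9*F*w (I(w, F) = ((-1*(-9))*w)*F + 28 = (9*w)*F + 28 = 9*F*w + 28 = 28 + 9*F*w)
-(-675500)/(-682) + I(21, -20) = -(-675500)/(-682) + (28 + 9*(-20)*21) = -(-675500)*(-1)/682 + (28 - 3780) = -965*350/341 - 3752 = -337750/341 - 3752 = -1617182/341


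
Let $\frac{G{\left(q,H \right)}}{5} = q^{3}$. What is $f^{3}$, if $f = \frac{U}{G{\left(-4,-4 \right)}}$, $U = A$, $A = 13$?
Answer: $- \frac{2197}{32768000} \approx -6.7047 \cdot 10^{-5}$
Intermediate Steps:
$G{\left(q,H \right)} = 5 q^{3}$
$U = 13$
$f = - \frac{13}{320}$ ($f = \frac{13}{5 \left(-4\right)^{3}} = \frac{13}{5 \left(-64\right)} = \frac{13}{-320} = 13 \left(- \frac{1}{320}\right) = - \frac{13}{320} \approx -0.040625$)
$f^{3} = \left(- \frac{13}{320}\right)^{3} = - \frac{2197}{32768000}$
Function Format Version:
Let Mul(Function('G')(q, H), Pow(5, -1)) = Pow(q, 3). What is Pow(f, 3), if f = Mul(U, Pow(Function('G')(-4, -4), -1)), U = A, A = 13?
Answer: Rational(-2197, 32768000) ≈ -6.7047e-5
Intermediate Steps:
Function('G')(q, H) = Mul(5, Pow(q, 3))
U = 13
f = Rational(-13, 320) (f = Mul(13, Pow(Mul(5, Pow(-4, 3)), -1)) = Mul(13, Pow(Mul(5, -64), -1)) = Mul(13, Pow(-320, -1)) = Mul(13, Rational(-1, 320)) = Rational(-13, 320) ≈ -0.040625)
Pow(f, 3) = Pow(Rational(-13, 320), 3) = Rational(-2197, 32768000)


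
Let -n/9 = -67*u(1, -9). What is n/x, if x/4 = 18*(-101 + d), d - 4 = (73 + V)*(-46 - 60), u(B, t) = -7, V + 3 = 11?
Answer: 469/69464 ≈ 0.0067517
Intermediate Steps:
V = 8 (V = -3 + 11 = 8)
d = -8582 (d = 4 + (73 + 8)*(-46 - 60) = 4 + 81*(-106) = 4 - 8586 = -8582)
x = -625176 (x = 4*(18*(-101 - 8582)) = 4*(18*(-8683)) = 4*(-156294) = -625176)
n = -4221 (n = -(-603)*(-7) = -9*469 = -4221)
n/x = -4221/(-625176) = -4221*(-1/625176) = 469/69464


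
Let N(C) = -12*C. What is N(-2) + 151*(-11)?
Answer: -1637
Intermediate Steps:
N(C) = -12*C
N(-2) + 151*(-11) = -12*(-2) + 151*(-11) = 24 - 1661 = -1637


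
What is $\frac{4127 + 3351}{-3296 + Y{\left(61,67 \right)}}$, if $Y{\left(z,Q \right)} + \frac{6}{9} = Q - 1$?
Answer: $- \frac{11217}{4846} \approx -2.3147$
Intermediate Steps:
$Y{\left(z,Q \right)} = - \frac{5}{3} + Q$ ($Y{\left(z,Q \right)} = - \frac{2}{3} + \left(Q - 1\right) = - \frac{2}{3} + \left(-1 + Q\right) = - \frac{5}{3} + Q$)
$\frac{4127 + 3351}{-3296 + Y{\left(61,67 \right)}} = \frac{4127 + 3351}{-3296 + \left(- \frac{5}{3} + 67\right)} = \frac{7478}{-3296 + \frac{196}{3}} = \frac{7478}{- \frac{9692}{3}} = 7478 \left(- \frac{3}{9692}\right) = - \frac{11217}{4846}$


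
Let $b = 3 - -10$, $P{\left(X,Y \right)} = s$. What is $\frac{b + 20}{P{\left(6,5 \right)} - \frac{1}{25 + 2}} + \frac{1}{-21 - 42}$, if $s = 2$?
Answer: $\frac{56080}{3339} \approx 16.795$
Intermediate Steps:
$P{\left(X,Y \right)} = 2$
$b = 13$ ($b = 3 + 10 = 13$)
$\frac{b + 20}{P{\left(6,5 \right)} - \frac{1}{25 + 2}} + \frac{1}{-21 - 42} = \frac{13 + 20}{2 - \frac{1}{25 + 2}} + \frac{1}{-21 - 42} = \frac{33}{2 - \frac{1}{27}} + \frac{1}{-63} = \frac{33}{2 - \frac{1}{27}} - \frac{1}{63} = \frac{33}{\frac{53}{27}} - \frac{1}{63} = 33 \cdot \frac{27}{53} - \frac{1}{63} = \frac{891}{53} - \frac{1}{63} = \frac{56080}{3339}$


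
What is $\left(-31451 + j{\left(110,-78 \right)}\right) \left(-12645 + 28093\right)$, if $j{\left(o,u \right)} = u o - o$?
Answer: $-620098168$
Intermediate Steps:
$j{\left(o,u \right)} = - o + o u$ ($j{\left(o,u \right)} = o u - o = - o + o u$)
$\left(-31451 + j{\left(110,-78 \right)}\right) \left(-12645 + 28093\right) = \left(-31451 + 110 \left(-1 - 78\right)\right) \left(-12645 + 28093\right) = \left(-31451 + 110 \left(-79\right)\right) 15448 = \left(-31451 - 8690\right) 15448 = \left(-40141\right) 15448 = -620098168$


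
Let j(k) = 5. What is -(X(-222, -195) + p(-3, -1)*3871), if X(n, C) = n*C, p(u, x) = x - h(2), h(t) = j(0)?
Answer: -20064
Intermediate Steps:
h(t) = 5
p(u, x) = -5 + x (p(u, x) = x - 1*5 = x - 5 = -5 + x)
X(n, C) = C*n
-(X(-222, -195) + p(-3, -1)*3871) = -(-195*(-222) + (-5 - 1)*3871) = -(43290 - 6*3871) = -(43290 - 23226) = -1*20064 = -20064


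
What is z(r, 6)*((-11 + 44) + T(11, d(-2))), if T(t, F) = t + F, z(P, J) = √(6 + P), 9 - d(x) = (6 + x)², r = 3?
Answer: 111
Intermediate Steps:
d(x) = 9 - (6 + x)²
T(t, F) = F + t
z(r, 6)*((-11 + 44) + T(11, d(-2))) = √(6 + 3)*((-11 + 44) + ((9 - (6 - 2)²) + 11)) = √9*(33 + ((9 - 1*4²) + 11)) = 3*(33 + ((9 - 1*16) + 11)) = 3*(33 + ((9 - 16) + 11)) = 3*(33 + (-7 + 11)) = 3*(33 + 4) = 3*37 = 111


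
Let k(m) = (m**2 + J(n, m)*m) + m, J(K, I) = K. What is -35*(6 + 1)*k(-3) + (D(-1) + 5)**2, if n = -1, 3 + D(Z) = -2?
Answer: -2205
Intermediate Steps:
D(Z) = -5 (D(Z) = -3 - 2 = -5)
k(m) = m**2 (k(m) = (m**2 - m) + m = m**2)
-35*(6 + 1)*k(-3) + (D(-1) + 5)**2 = -35*(6 + 1)*(-3)**2 + (-5 + 5)**2 = -245*9 + 0**2 = -35*63 + 0 = -2205 + 0 = -2205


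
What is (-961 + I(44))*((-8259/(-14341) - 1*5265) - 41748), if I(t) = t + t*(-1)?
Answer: 647911172214/14341 ≈ 4.5179e+7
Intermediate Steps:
I(t) = 0 (I(t) = t - t = 0)
(-961 + I(44))*((-8259/(-14341) - 1*5265) - 41748) = (-961 + 0)*((-8259/(-14341) - 1*5265) - 41748) = -961*((-8259*(-1/14341) - 5265) - 41748) = -961*((8259/14341 - 5265) - 41748) = -961*(-75497106/14341 - 41748) = -961*(-674205174/14341) = 647911172214/14341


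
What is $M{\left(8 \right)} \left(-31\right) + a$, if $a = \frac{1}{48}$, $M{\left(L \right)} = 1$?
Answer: $- \frac{1487}{48} \approx -30.979$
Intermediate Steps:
$a = \frac{1}{48} \approx 0.020833$
$M{\left(8 \right)} \left(-31\right) + a = 1 \left(-31\right) + \frac{1}{48} = -31 + \frac{1}{48} = - \frac{1487}{48}$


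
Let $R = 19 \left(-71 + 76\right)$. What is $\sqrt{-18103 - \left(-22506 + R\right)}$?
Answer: $2 \sqrt{1077} \approx 65.635$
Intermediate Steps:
$R = 95$ ($R = 19 \cdot 5 = 95$)
$\sqrt{-18103 - \left(-22506 + R\right)} = \sqrt{-18103 + \left(22506 - 95\right)} = \sqrt{-18103 + 22411} = \sqrt{4308} = 2 \sqrt{1077}$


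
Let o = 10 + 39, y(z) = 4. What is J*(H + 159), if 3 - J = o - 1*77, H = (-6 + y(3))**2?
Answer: 5053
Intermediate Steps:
o = 49
H = 4 (H = (-6 + 4)**2 = (-2)**2 = 4)
J = 31 (J = 3 - (49 - 1*77) = 3 - (49 - 77) = 3 - 1*(-28) = 3 + 28 = 31)
J*(H + 159) = 31*(4 + 159) = 31*163 = 5053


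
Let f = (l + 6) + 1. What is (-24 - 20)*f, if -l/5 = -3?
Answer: -968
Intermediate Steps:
l = 15 (l = -5*(-3) = 15)
f = 22 (f = (15 + 6) + 1 = 21 + 1 = 22)
(-24 - 20)*f = (-24 - 20)*22 = -44*22 = -968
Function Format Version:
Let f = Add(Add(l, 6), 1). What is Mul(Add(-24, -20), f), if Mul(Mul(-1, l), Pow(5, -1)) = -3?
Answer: -968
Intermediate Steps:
l = 15 (l = Mul(-5, -3) = 15)
f = 22 (f = Add(Add(15, 6), 1) = Add(21, 1) = 22)
Mul(Add(-24, -20), f) = Mul(Add(-24, -20), 22) = Mul(-44, 22) = -968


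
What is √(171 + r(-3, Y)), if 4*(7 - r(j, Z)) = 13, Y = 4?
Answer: √699/2 ≈ 13.219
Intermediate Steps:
r(j, Z) = 15/4 (r(j, Z) = 7 - ¼*13 = 7 - 13/4 = 15/4)
√(171 + r(-3, Y)) = √(171 + 15/4) = √(699/4) = √699/2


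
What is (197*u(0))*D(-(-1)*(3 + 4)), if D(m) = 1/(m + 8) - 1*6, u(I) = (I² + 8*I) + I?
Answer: 0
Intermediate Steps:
u(I) = I² + 9*I
D(m) = -6 + 1/(8 + m) (D(m) = 1/(8 + m) - 6 = -6 + 1/(8 + m))
(197*u(0))*D(-(-1)*(3 + 4)) = (197*(0*(9 + 0)))*((-47 - (-6)*(-(3 + 4)))/(8 - (-1)*(3 + 4))) = (197*(0*9))*((-47 - (-6)*(-1*7))/(8 - (-1)*7)) = (197*0)*((-47 - (-6)*(-7))/(8 - 1*(-7))) = 0*((-47 - 6*7)/(8 + 7)) = 0*((-47 - 42)/15) = 0*((1/15)*(-89)) = 0*(-89/15) = 0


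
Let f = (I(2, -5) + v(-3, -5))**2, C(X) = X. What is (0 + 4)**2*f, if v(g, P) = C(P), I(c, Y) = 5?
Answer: 0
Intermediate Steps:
v(g, P) = P
f = 0 (f = (5 - 5)**2 = 0**2 = 0)
(0 + 4)**2*f = (0 + 4)**2*0 = 4**2*0 = 16*0 = 0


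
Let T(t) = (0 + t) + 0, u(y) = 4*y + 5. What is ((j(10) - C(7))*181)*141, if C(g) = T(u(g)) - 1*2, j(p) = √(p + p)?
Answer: -791151 + 51042*√5 ≈ -6.7702e+5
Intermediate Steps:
j(p) = √2*√p (j(p) = √(2*p) = √2*√p)
u(y) = 5 + 4*y
T(t) = t (T(t) = t + 0 = t)
C(g) = 3 + 4*g (C(g) = (5 + 4*g) - 1*2 = (5 + 4*g) - 2 = 3 + 4*g)
((j(10) - C(7))*181)*141 = ((√2*√10 - (3 + 4*7))*181)*141 = ((2*√5 - (3 + 28))*181)*141 = ((2*√5 - 1*31)*181)*141 = ((2*√5 - 31)*181)*141 = ((-31 + 2*√5)*181)*141 = (-5611 + 362*√5)*141 = -791151 + 51042*√5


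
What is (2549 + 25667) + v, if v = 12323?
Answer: 40539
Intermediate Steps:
(2549 + 25667) + v = (2549 + 25667) + 12323 = 28216 + 12323 = 40539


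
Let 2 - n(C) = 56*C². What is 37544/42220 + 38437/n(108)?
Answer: 301319143/362859790 ≈ 0.83040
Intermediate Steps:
n(C) = 2 - 56*C²
37544/42220 + 38437/n(108) = 37544/42220 + 38437/(2 - 56*108²) = 37544*(1/42220) + 38437/(2 - 56*11664) = 9386/10555 + 38437/(2 - 653184) = 9386/10555 + 38437/(-653182) = 9386/10555 + 38437*(-1/653182) = 9386/10555 - 2023/34378 = 301319143/362859790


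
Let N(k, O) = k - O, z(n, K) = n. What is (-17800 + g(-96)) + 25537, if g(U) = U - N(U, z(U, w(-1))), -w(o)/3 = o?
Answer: 7641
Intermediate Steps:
w(o) = -3*o
g(U) = U (g(U) = U - (U - U) = U - 1*0 = U + 0 = U)
(-17800 + g(-96)) + 25537 = (-17800 - 96) + 25537 = -17896 + 25537 = 7641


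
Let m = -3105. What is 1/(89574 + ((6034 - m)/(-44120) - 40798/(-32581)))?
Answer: 1437473720/128761773245281 ≈ 1.1164e-5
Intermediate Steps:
1/(89574 + ((6034 - m)/(-44120) - 40798/(-32581))) = 1/(89574 + ((6034 - 1*(-3105))/(-44120) - 40798/(-32581))) = 1/(89574 + ((6034 + 3105)*(-1/44120) - 40798*(-1/32581))) = 1/(89574 + (9139*(-1/44120) + 40798/32581)) = 1/(89574 + (-9139/44120 + 40798/32581)) = 1/(89574 + 1502250001/1437473720) = 1/(128761773245281/1437473720) = 1437473720/128761773245281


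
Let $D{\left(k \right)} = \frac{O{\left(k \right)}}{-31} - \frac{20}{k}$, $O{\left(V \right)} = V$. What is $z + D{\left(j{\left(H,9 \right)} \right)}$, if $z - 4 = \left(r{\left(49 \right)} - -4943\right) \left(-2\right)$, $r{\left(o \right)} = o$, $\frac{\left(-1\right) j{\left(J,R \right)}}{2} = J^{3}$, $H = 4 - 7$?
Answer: $- \frac{8355028}{837} \approx -9982.1$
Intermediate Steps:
$H = -3$ ($H = 4 - 7 = -3$)
$j{\left(J,R \right)} = - 2 J^{3}$
$D{\left(k \right)} = - \frac{20}{k} - \frac{k}{31}$ ($D{\left(k \right)} = \frac{k}{-31} - \frac{20}{k} = k \left(- \frac{1}{31}\right) - \frac{20}{k} = - \frac{k}{31} - \frac{20}{k} = - \frac{20}{k} - \frac{k}{31}$)
$z = -9980$ ($z = 4 + \left(49 - -4943\right) \left(-2\right) = 4 + \left(49 + 4943\right) \left(-2\right) = 4 + 4992 \left(-2\right) = 4 - 9984 = -9980$)
$z + D{\left(j{\left(H,9 \right)} \right)} = -9980 - \left(\frac{10}{27} + \frac{1}{31} \left(-2\right) \left(-3\right)^{3}\right) = -9980 - \left(\frac{10}{27} + \frac{1}{31} \left(-2\right) \left(-27\right)\right) = -9980 - \left(\frac{54}{31} + \frac{20}{54}\right) = -9980 - \frac{1768}{837} = - \frac{8355028}{837}$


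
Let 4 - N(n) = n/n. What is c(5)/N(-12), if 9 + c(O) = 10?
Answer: ⅓ ≈ 0.33333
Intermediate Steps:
N(n) = 3 (N(n) = 4 - n/n = 4 - 1*1 = 4 - 1 = 3)
c(O) = 1 (c(O) = -9 + 10 = 1)
c(5)/N(-12) = 1/3 = 1*(⅓) = ⅓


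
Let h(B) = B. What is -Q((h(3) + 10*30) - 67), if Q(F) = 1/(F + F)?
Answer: -1/472 ≈ -0.0021186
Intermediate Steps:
Q(F) = 1/(2*F)
-Q((h(3) + 10*30) - 67) = -1/(2*((3 + 10*30) - 67)) = -1/(2*((3 + 300) - 67)) = -1/(2*(303 - 67)) = -1/(2*236) = -1*1/472 = -1/472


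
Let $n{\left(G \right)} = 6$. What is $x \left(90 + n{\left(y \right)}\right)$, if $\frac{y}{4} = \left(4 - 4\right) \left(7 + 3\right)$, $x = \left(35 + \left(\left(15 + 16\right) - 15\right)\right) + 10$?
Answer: $5856$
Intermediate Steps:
$x = 61$ ($x = \left(35 + \left(31 - 15\right)\right) + 10 = \left(35 + 16\right) + 10 = 51 + 10 = 61$)
$y = 0$ ($y = 4 \left(4 - 4\right) \left(7 + 3\right) = 4 \cdot 0 \cdot 10 = 4 \cdot 0 = 0$)
$x \left(90 + n{\left(y \right)}\right) = 61 \left(90 + 6\right) = 61 \cdot 96 = 5856$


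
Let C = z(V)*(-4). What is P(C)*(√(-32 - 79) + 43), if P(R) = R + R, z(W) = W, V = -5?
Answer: 1720 + 40*I*√111 ≈ 1720.0 + 421.43*I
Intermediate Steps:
C = 20 (C = -5*(-4) = 20)
P(R) = 2*R
P(C)*(√(-32 - 79) + 43) = (2*20)*(√(-32 - 79) + 43) = 40*(√(-111) + 43) = 40*(I*√111 + 43) = 40*(43 + I*√111) = 1720 + 40*I*√111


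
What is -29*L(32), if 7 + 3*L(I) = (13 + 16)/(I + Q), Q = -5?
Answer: 4640/81 ≈ 57.284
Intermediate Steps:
L(I) = -7/3 + 29/(3*(-5 + I)) (L(I) = -7/3 + ((13 + 16)/(I - 5))/3 = -7/3 + (29/(-5 + I))/3 = -7/3 + 29/(3*(-5 + I)))
-29*L(32) = -29*(64 - 7*32)/(3*(-5 + 32)) = -29*(64 - 224)/(3*27) = -29*(-160)/(3*27) = -29*(-160/81) = 4640/81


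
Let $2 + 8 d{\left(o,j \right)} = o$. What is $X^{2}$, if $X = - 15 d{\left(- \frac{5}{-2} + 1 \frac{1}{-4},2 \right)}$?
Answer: $\frac{225}{1024} \approx 0.21973$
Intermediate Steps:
$d{\left(o,j \right)} = - \frac{1}{4} + \frac{o}{8}$
$X = - \frac{15}{32}$ ($X = - 15 \left(- \frac{1}{4} + \frac{- \frac{5}{-2} + 1 \frac{1}{-4}}{8}\right) = - 15 \left(- \frac{1}{4} + \frac{\left(-5\right) \left(- \frac{1}{2}\right) + 1 \left(- \frac{1}{4}\right)}{8}\right) = - 15 \left(- \frac{1}{4} + \frac{\frac{5}{2} - \frac{1}{4}}{8}\right) = - 15 \left(- \frac{1}{4} + \frac{1}{8} \cdot \frac{9}{4}\right) = - 15 \left(- \frac{1}{4} + \frac{9}{32}\right) = \left(-15\right) \frac{1}{32} = - \frac{15}{32} \approx -0.46875$)
$X^{2} = \left(- \frac{15}{32}\right)^{2} = \frac{225}{1024}$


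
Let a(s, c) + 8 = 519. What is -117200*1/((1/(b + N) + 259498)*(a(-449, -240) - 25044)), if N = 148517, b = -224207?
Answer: 8870868000/481862554984927 ≈ 1.8410e-5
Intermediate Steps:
a(s, c) = 511 (a(s, c) = -8 + 519 = 511)
-117200*1/((1/(b + N) + 259498)*(a(-449, -240) - 25044)) = -117200*1/((511 - 25044)*(1/(-224207 + 148517) + 259498)) = -117200*(-1/(24533*(1/(-75690) + 259498))) = -117200*(-1/(24533*(-1/75690 + 259498))) = -117200/((-24533*19641403619/75690)) = -117200/(-481862554984927/75690) = -117200*(-75690/481862554984927) = 8870868000/481862554984927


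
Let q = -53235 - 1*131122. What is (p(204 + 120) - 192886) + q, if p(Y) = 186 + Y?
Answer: -376733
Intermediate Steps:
q = -184357 (q = -53235 - 131122 = -184357)
(p(204 + 120) - 192886) + q = ((186 + (204 + 120)) - 192886) - 184357 = ((186 + 324) - 192886) - 184357 = (510 - 192886) - 184357 = -192376 - 184357 = -376733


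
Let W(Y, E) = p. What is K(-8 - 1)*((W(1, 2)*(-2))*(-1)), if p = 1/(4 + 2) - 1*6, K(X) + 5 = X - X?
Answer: 175/3 ≈ 58.333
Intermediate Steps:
K(X) = -5 (K(X) = -5 + (X - X) = -5 + 0 = -5)
p = -35/6 (p = 1/6 - 6 = ⅙ - 6 = -35/6 ≈ -5.8333)
W(Y, E) = -35/6
K(-8 - 1)*((W(1, 2)*(-2))*(-1)) = -5*(-35/6*(-2))*(-1) = -175*(-1)/3 = -5*(-35/3) = 175/3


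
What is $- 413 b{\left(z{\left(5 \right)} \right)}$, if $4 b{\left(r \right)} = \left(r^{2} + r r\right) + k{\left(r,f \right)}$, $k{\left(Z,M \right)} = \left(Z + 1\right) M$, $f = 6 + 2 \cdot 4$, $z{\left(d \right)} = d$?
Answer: $- \frac{27671}{2} \approx -13836.0$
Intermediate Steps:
$f = 14$ ($f = 6 + 8 = 14$)
$k{\left(Z,M \right)} = M \left(1 + Z\right)$ ($k{\left(Z,M \right)} = \left(1 + Z\right) M = M \left(1 + Z\right)$)
$b{\left(r \right)} = \frac{7}{2} + \frac{r^{2}}{2} + \frac{7 r}{2}$ ($b{\left(r \right)} = \frac{\left(r^{2} + r r\right) + 14 \left(1 + r\right)}{4} = \frac{\left(r^{2} + r^{2}\right) + \left(14 + 14 r\right)}{4} = \frac{2 r^{2} + \left(14 + 14 r\right)}{4} = \frac{14 + 2 r^{2} + 14 r}{4} = \frac{7}{2} + \frac{r^{2}}{2} + \frac{7 r}{2}$)
$- 413 b{\left(z{\left(5 \right)} \right)} = - 413 \left(\frac{7}{2} + \frac{5^{2}}{2} + \frac{7}{2} \cdot 5\right) = - 413 \left(\frac{7}{2} + \frac{1}{2} \cdot 25 + \frac{35}{2}\right) = - 413 \left(\frac{7}{2} + \frac{25}{2} + \frac{35}{2}\right) = \left(-413\right) \frac{67}{2} = - \frac{27671}{2}$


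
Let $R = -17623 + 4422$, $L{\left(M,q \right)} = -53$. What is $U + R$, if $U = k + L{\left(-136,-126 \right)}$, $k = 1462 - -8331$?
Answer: $-3461$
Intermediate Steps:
$k = 9793$ ($k = 1462 + 8331 = 9793$)
$R = -13201$
$U = 9740$ ($U = 9793 - 53 = 9740$)
$U + R = 9740 - 13201 = -3461$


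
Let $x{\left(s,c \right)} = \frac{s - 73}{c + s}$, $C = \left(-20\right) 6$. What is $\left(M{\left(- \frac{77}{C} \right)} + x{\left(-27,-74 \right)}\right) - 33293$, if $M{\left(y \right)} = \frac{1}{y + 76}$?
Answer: $- \frac{30924836001}{928897} \approx -33292.0$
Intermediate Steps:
$C = -120$
$x{\left(s,c \right)} = \frac{-73 + s}{c + s}$
$M{\left(y \right)} = \frac{1}{76 + y}$
$\left(M{\left(- \frac{77}{C} \right)} + x{\left(-27,-74 \right)}\right) - 33293 = \left(\frac{1}{76 - \frac{77}{-120}} + \frac{-73 - 27}{-74 - 27}\right) - 33293 = \left(\frac{1}{76 - - \frac{77}{120}} + \frac{1}{-101} \left(-100\right)\right) - 33293 = \left(\frac{1}{76 + \frac{77}{120}} - - \frac{100}{101}\right) - 33293 = \left(\frac{1}{\frac{9197}{120}} + \frac{100}{101}\right) - 33293 = \left(\frac{120}{9197} + \frac{100}{101}\right) - 33293 = \frac{931820}{928897} - 33293 = - \frac{30924836001}{928897}$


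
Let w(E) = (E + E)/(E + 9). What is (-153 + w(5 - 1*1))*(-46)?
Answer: 91126/13 ≈ 7009.7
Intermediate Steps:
w(E) = 2*E/(9 + E) (w(E) = (2*E)/(9 + E) = 2*E/(9 + E))
(-153 + w(5 - 1*1))*(-46) = (-153 + 2*(5 - 1*1)/(9 + (5 - 1*1)))*(-46) = (-153 + 2*(5 - 1)/(9 + (5 - 1)))*(-46) = (-153 + 2*4/(9 + 4))*(-46) = (-153 + 2*4/13)*(-46) = (-153 + 2*4*(1/13))*(-46) = (-153 + 8/13)*(-46) = -1981/13*(-46) = 91126/13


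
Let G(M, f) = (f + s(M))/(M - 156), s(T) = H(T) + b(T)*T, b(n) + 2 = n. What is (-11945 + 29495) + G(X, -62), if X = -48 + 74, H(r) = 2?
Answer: 1140468/65 ≈ 17546.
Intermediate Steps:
b(n) = -2 + n
X = 26
s(T) = 2 + T*(-2 + T) (s(T) = 2 + (-2 + T)*T = 2 + T*(-2 + T))
G(M, f) = (2 + f + M*(-2 + M))/(-156 + M) (G(M, f) = (f + (2 + M*(-2 + M)))/(M - 156) = (2 + f + M*(-2 + M))/(-156 + M))
(-11945 + 29495) + G(X, -62) = (-11945 + 29495) + (2 - 62 + 26*(-2 + 26))/(-156 + 26) = 17550 + (2 - 62 + 26*24)/(-130) = 17550 - (2 - 62 + 624)/130 = 17550 - 1/130*564 = 17550 - 282/65 = 1140468/65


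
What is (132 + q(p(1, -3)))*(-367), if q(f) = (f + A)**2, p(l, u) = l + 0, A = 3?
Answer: -54316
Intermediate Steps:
p(l, u) = l
q(f) = (3 + f)**2 (q(f) = (f + 3)**2 = (3 + f)**2)
(132 + q(p(1, -3)))*(-367) = (132 + (3 + 1)**2)*(-367) = (132 + 4**2)*(-367) = (132 + 16)*(-367) = 148*(-367) = -54316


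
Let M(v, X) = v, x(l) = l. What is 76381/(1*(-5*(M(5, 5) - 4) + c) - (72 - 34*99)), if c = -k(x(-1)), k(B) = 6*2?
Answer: 76381/3277 ≈ 23.308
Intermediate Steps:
k(B) = 12
c = -12 (c = -1*12 = -12)
76381/(1*(-5*(M(5, 5) - 4) + c) - (72 - 34*99)) = 76381/(1*(-5*(5 - 4) - 12) - (72 - 34*99)) = 76381/(1*(-5*1 - 12) - (72 - 3366)) = 76381/(1*(-5 - 12) - 1*(-3294)) = 76381/(1*(-17) + 3294) = 76381/(-17 + 3294) = 76381/3277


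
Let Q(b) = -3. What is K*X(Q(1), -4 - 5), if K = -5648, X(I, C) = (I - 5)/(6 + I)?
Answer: 45184/3 ≈ 15061.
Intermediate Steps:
X(I, C) = (-5 + I)/(6 + I)
K*X(Q(1), -4 - 5) = -5648*(-5 - 3)/(6 - 3) = -5648*(-8)/3 = -5648*(-8/3) = 45184/3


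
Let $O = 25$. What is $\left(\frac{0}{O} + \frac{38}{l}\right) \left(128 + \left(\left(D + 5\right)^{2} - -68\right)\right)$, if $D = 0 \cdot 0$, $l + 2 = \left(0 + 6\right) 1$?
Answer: $\frac{4199}{2} \approx 2099.5$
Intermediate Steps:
$l = 4$ ($l = -2 + \left(0 + 6\right) 1 = -2 + 6 \cdot 1 = -2 + 6 = 4$)
$D = 0$
$\left(\frac{0}{O} + \frac{38}{l}\right) \left(128 + \left(\left(D + 5\right)^{2} - -68\right)\right) = \left(\frac{0}{25} + \frac{38}{4}\right) \left(128 + \left(\left(0 + 5\right)^{2} - -68\right)\right) = \left(0 \cdot \frac{1}{25} + 38 \cdot \frac{1}{4}\right) \left(128 + \left(5^{2} + 68\right)\right) = \left(0 + \frac{19}{2}\right) \left(128 + \left(25 + 68\right)\right) = \frac{19 \left(128 + 93\right)}{2} = \frac{19}{2} \cdot 221 = \frac{4199}{2}$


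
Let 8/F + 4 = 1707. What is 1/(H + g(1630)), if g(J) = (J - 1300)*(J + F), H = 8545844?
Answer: 1703/15469618672 ≈ 1.1009e-7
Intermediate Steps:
F = 8/1703 (F = 8/(-4 + 1707) = 8/1703 ≈ 0.0046976)
g(J) = (-1300 + J)*(8/1703 + J) (g(J) = (J - 1300)*(J + 8/1703) = (-1300 + J)*(8/1703 + J))
1/(H + g(1630)) = 1/(8545844 + (-800/131 + 1630² - 2213892/1703*1630)) = 1/(8545844 + (-800/131 + 2656900 - 3608643960/1703)) = 1/(8545844 + 916046340/1703) = 1/(15469618672/1703) = 1703/15469618672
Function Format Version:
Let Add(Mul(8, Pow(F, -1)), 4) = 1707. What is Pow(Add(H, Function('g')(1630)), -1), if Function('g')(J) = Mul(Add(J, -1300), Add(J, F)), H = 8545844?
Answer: Rational(1703, 15469618672) ≈ 1.1009e-7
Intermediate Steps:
F = Rational(8, 1703) (F = Mul(8, Pow(Add(-4, 1707), -1)) = Mul(8, Pow(1703, -1)) = Mul(8, Rational(1, 1703)) = Rational(8, 1703) ≈ 0.0046976)
Function('g')(J) = Mul(Add(-1300, J), Add(Rational(8, 1703), J)) (Function('g')(J) = Mul(Add(J, -1300), Add(J, Rational(8, 1703))) = Mul(Add(-1300, J), Add(Rational(8, 1703), J)))
Pow(Add(H, Function('g')(1630)), -1) = Pow(Add(8545844, Add(Rational(-800, 131), Pow(1630, 2), Mul(Rational(-2213892, 1703), 1630))), -1) = Pow(Add(8545844, Add(Rational(-800, 131), 2656900, Rational(-3608643960, 1703))), -1) = Pow(Add(8545844, Rational(916046340, 1703)), -1) = Pow(Rational(15469618672, 1703), -1) = Rational(1703, 15469618672)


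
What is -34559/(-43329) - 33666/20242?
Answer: -379585418/438532809 ≈ -0.86558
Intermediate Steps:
-34559/(-43329) - 33666/20242 = -34559*(-1/43329) - 33666*1/20242 = 34559/43329 - 16833/10121 = -379585418/438532809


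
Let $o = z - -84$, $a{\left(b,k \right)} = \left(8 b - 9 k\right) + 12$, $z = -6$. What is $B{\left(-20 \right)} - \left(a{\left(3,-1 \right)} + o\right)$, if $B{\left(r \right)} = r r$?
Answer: $277$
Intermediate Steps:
$a{\left(b,k \right)} = 12 - 9 k + 8 b$ ($a{\left(b,k \right)} = \left(- 9 k + 8 b\right) + 12 = 12 - 9 k + 8 b$)
$o = 78$ ($o = -6 - -84 = -6 + 84 = 78$)
$B{\left(r \right)} = r^{2}$
$B{\left(-20 \right)} - \left(a{\left(3,-1 \right)} + o\right) = \left(-20\right)^{2} - \left(\left(12 - -9 + 8 \cdot 3\right) + 78\right) = 400 - \left(\left(12 + 9 + 24\right) + 78\right) = 400 - \left(45 + 78\right) = 400 - 123 = 277$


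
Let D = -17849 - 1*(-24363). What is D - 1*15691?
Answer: -9177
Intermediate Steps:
D = 6514 (D = -17849 + 24363 = 6514)
D - 1*15691 = 6514 - 1*15691 = 6514 - 15691 = -9177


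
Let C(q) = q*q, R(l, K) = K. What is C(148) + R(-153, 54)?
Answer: 21958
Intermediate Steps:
C(q) = q²
C(148) + R(-153, 54) = 148² + 54 = 21904 + 54 = 21958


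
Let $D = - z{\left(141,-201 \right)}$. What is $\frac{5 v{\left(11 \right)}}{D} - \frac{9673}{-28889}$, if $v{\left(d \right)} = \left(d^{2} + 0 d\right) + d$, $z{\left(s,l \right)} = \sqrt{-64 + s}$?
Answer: $\frac{9673}{28889} - \frac{60 \sqrt{77}}{7} \approx -74.879$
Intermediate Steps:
$v{\left(d \right)} = d + d^{2}$ ($v{\left(d \right)} = \left(d^{2} + 0\right) + d = d^{2} + d = d + d^{2}$)
$D = - \sqrt{77}$ ($D = - \sqrt{-64 + 141} = - \sqrt{77} \approx -8.775$)
$\frac{5 v{\left(11 \right)}}{D} - \frac{9673}{-28889} = \frac{5 \cdot 11 \left(1 + 11\right)}{\left(-1\right) \sqrt{77}} - \frac{9673}{-28889} = 5 \cdot 11 \cdot 12 \left(- \frac{\sqrt{77}}{77}\right) - - \frac{9673}{28889} = 5 \cdot 132 \left(- \frac{\sqrt{77}}{77}\right) + \frac{9673}{28889} = 660 \left(- \frac{\sqrt{77}}{77}\right) + \frac{9673}{28889} = - \frac{60 \sqrt{77}}{7} + \frac{9673}{28889} = \frac{9673}{28889} - \frac{60 \sqrt{77}}{7}$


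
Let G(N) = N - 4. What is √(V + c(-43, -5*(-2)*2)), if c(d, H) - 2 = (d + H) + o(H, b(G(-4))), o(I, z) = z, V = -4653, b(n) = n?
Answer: I*√4682 ≈ 68.425*I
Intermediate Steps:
G(N) = -4 + N
c(d, H) = -6 + H + d (c(d, H) = 2 + ((d + H) + (-4 - 4)) = 2 + ((H + d) - 8) = 2 + (-8 + H + d) = -6 + H + d)
√(V + c(-43, -5*(-2)*2)) = √(-4653 + (-6 - 5*(-2)*2 - 43)) = √(-4653 + (-6 + 10*2 - 43)) = √(-4653 + (-6 + 20 - 43)) = √(-4653 - 29) = √(-4682) = I*√4682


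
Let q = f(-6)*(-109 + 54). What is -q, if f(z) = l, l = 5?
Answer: 275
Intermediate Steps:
f(z) = 5
q = -275 (q = 5*(-109 + 54) = 5*(-55) = -275)
-q = -1*(-275) = 275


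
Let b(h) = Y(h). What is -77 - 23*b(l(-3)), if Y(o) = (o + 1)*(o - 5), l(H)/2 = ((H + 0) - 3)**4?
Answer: -154286170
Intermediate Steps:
l(H) = 2*(-3 + H)**4 (l(H) = 2*((H + 0) - 3)**4 = 2*(H - 3)**4 = 2*(-3 + H)**4)
Y(o) = (1 + o)*(-5 + o)
b(h) = -5 + h**2 - 4*h
-77 - 23*b(l(-3)) = -77 - 23*(-5 + (2*(-3 - 3)**4)**2 - 8*(-3 - 3)**4) = -77 - 23*(-5 + (2*(-6)**4)**2 - 8*(-6)**4) = -77 - 23*(-5 + (2*1296)**2 - 8*1296) = -77 - 23*(-5 + 2592**2 - 4*2592) = -77 - 23*(-5 + 6718464 - 10368) = -77 - 23*6708091 = -77 - 154286093 = -154286170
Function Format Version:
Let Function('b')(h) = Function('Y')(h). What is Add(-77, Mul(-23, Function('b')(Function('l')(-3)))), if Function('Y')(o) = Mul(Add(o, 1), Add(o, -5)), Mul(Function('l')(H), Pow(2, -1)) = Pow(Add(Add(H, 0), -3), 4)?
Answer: -154286170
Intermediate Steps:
Function('l')(H) = Mul(2, Pow(Add(-3, H), 4)) (Function('l')(H) = Mul(2, Pow(Add(Add(H, 0), -3), 4)) = Mul(2, Pow(Add(H, -3), 4)) = Mul(2, Pow(Add(-3, H), 4)))
Function('Y')(o) = Mul(Add(1, o), Add(-5, o))
Function('b')(h) = Add(-5, Pow(h, 2), Mul(-4, h))
Add(-77, Mul(-23, Function('b')(Function('l')(-3)))) = Add(-77, Mul(-23, Add(-5, Pow(Mul(2, Pow(Add(-3, -3), 4)), 2), Mul(-4, Mul(2, Pow(Add(-3, -3), 4)))))) = Add(-77, Mul(-23, Add(-5, Pow(Mul(2, Pow(-6, 4)), 2), Mul(-4, Mul(2, Pow(-6, 4)))))) = Add(-77, Mul(-23, Add(-5, Pow(Mul(2, 1296), 2), Mul(-4, Mul(2, 1296))))) = Add(-77, Mul(-23, Add(-5, Pow(2592, 2), Mul(-4, 2592)))) = Add(-77, Mul(-23, Add(-5, 6718464, -10368))) = Add(-77, Mul(-23, 6708091)) = Add(-77, -154286093) = -154286170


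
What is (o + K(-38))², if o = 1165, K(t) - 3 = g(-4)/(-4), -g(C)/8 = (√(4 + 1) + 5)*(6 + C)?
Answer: 1411424 + 9504*√5 ≈ 1.4327e+6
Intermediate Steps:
g(C) = -8*(5 + √5)*(6 + C) (g(C) = -8*(√(4 + 1) + 5)*(6 + C) = -8*(√5 + 5)*(6 + C) = -8*(5 + √5)*(6 + C))
K(t) = 23 + 4*√5 (K(t) = 3 + (-240 - 48*√5 - 40*(-4) - 8*(-4)*√5)/(-4) = 3 + (-240 - 48*√5 + 160 + 32*√5)*(-¼) = 3 + (-80 - 16*√5)*(-¼) = 3 + (20 + 4*√5) = 23 + 4*√5)
(o + K(-38))² = (1165 + (23 + 4*√5))² = (1188 + 4*√5)²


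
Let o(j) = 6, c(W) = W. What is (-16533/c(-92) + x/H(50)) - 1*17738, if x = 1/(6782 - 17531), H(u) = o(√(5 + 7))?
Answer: -52090610707/2966724 ≈ -17558.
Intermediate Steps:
H(u) = 6
x = -1/10749 (x = 1/(-10749) = -1/10749 ≈ -9.3032e-5)
(-16533/c(-92) + x/H(50)) - 1*17738 = (-16533/(-92) - 1/10749/6) - 1*17738 = (-16533*(-1/92) - 1/10749*⅙) - 17738 = (16533/92 - 1/64494) - 17738 = 533139605/2966724 - 17738 = -52090610707/2966724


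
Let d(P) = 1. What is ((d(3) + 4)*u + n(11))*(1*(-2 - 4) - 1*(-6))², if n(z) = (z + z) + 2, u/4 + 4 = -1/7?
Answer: 0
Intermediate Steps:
u = -116/7 (u = -16 + 4*(-1/7) = -16 + 4*(-1*⅐) = -16 + 4*(-⅐) = -16 - 4/7 = -116/7 ≈ -16.571)
n(z) = 2 + 2*z (n(z) = 2*z + 2 = 2 + 2*z)
((d(3) + 4)*u + n(11))*(1*(-2 - 4) - 1*(-6))² = ((1 + 4)*(-116/7) + (2 + 2*11))*(1*(-2 - 4) - 1*(-6))² = (5*(-116/7) + (2 + 22))*(1*(-6) + 6)² = (-580/7 + 24)*(-6 + 6)² = -412/7*0² = -412/7*0 = 0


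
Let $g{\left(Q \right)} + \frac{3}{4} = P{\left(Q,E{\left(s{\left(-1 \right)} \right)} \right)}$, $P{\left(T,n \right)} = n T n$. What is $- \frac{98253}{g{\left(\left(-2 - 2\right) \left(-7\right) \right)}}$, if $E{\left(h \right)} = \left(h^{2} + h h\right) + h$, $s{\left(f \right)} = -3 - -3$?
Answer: $131004$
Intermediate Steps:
$s{\left(f \right)} = 0$ ($s{\left(f \right)} = -3 + 3 = 0$)
$E{\left(h \right)} = h + 2 h^{2}$ ($E{\left(h \right)} = \left(h^{2} + h^{2}\right) + h = 2 h^{2} + h = h + 2 h^{2}$)
$P{\left(T,n \right)} = T n^{2}$ ($P{\left(T,n \right)} = T n n = T n^{2}$)
$g{\left(Q \right)} = - \frac{3}{4}$ ($g{\left(Q \right)} = - \frac{3}{4} + Q \left(0 \left(1 + 2 \cdot 0\right)\right)^{2} = - \frac{3}{4} + Q \left(0 \left(1 + 0\right)\right)^{2} = - \frac{3}{4} + Q \left(0 \cdot 1\right)^{2} = - \frac{3}{4} + Q 0^{2} = - \frac{3}{4} + Q 0 = - \frac{3}{4} + 0 = - \frac{3}{4}$)
$- \frac{98253}{g{\left(\left(-2 - 2\right) \left(-7\right) \right)}} = - \frac{98253}{- \frac{3}{4}} = \left(-98253\right) \left(- \frac{4}{3}\right) = 131004$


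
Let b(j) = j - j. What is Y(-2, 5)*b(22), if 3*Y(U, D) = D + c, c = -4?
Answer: 0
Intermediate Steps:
b(j) = 0
Y(U, D) = -4/3 + D/3 (Y(U, D) = (D - 4)/3 = (-4 + D)/3 = -4/3 + D/3)
Y(-2, 5)*b(22) = (-4/3 + (⅓)*5)*0 = (-4/3 + 5/3)*0 = (⅓)*0 = 0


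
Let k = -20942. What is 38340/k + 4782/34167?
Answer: -201636356/119254219 ≈ -1.6908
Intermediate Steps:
38340/k + 4782/34167 = 38340/(-20942) + 4782/34167 = 38340*(-1/20942) + 4782*(1/34167) = -19170/10471 + 1594/11389 = -201636356/119254219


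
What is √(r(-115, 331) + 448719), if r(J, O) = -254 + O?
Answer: 2*√112199 ≈ 669.92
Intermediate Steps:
√(r(-115, 331) + 448719) = √((-254 + 331) + 448719) = √(77 + 448719) = √448796 = 2*√112199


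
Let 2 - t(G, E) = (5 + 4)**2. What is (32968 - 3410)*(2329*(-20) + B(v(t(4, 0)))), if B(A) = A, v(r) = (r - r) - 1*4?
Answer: -1376929872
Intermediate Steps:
t(G, E) = -79 (t(G, E) = 2 - (5 + 4)**2 = 2 - 1*9**2 = 2 - 1*81 = 2 - 81 = -79)
v(r) = -4 (v(r) = 0 - 4 = -4)
(32968 - 3410)*(2329*(-20) + B(v(t(4, 0)))) = (32968 - 3410)*(2329*(-20) - 4) = 29558*(-46580 - 4) = 29558*(-46584) = -1376929872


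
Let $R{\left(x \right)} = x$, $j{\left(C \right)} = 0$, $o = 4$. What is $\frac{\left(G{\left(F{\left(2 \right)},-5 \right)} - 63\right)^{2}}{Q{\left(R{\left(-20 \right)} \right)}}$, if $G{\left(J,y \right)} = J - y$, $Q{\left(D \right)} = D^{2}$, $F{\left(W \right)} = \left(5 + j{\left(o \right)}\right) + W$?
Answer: $\frac{2601}{400} \approx 6.5025$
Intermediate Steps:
$F{\left(W \right)} = 5 + W$ ($F{\left(W \right)} = \left(5 + 0\right) + W = 5 + W$)
$\frac{\left(G{\left(F{\left(2 \right)},-5 \right)} - 63\right)^{2}}{Q{\left(R{\left(-20 \right)} \right)}} = \frac{\left(\left(\left(5 + 2\right) - -5\right) - 63\right)^{2}}{\left(-20\right)^{2}} = \frac{\left(\left(7 + 5\right) - 63\right)^{2}}{400} = \left(12 - 63\right)^{2} \cdot \frac{1}{400} = \left(-51\right)^{2} \cdot \frac{1}{400} = 2601 \cdot \frac{1}{400} = \frac{2601}{400}$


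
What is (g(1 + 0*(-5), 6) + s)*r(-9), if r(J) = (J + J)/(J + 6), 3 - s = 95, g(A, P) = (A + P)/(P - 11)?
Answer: -2802/5 ≈ -560.40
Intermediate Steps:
g(A, P) = (A + P)/(-11 + P)
s = -92 (s = 3 - 1*95 = 3 - 95 = -92)
r(J) = 2*J/(6 + J) (r(J) = (2*J)/(6 + J) = 2*J/(6 + J))
(g(1 + 0*(-5), 6) + s)*r(-9) = (((1 + 0*(-5)) + 6)/(-11 + 6) - 92)*(2*(-9)/(6 - 9)) = (((1 + 0) + 6)/(-5) - 92)*(2*(-9)/(-3)) = (-(1 + 6)/5 - 92)*(2*(-9)*(-1/3)) = (-1/5*7 - 92)*6 = (-7/5 - 92)*6 = -467/5*6 = -2802/5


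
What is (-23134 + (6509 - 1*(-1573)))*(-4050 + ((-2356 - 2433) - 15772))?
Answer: 370444772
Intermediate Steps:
(-23134 + (6509 - 1*(-1573)))*(-4050 + ((-2356 - 2433) - 15772)) = (-23134 + (6509 + 1573))*(-4050 + (-4789 - 15772)) = (-23134 + 8082)*(-4050 - 20561) = -15052*(-24611) = 370444772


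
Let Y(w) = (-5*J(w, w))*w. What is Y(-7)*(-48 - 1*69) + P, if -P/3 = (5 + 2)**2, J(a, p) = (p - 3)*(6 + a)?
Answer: -41097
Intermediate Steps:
J(a, p) = (-3 + p)*(6 + a)
P = -147 (P = -3*(5 + 2)**2 = -3*7**2 = -3*49 = -147)
Y(w) = w*(90 - 15*w - 5*w**2) (Y(w) = (-5*(-18 - 3*w + 6*w + w*w))*w = (-5*(-18 - 3*w + 6*w + w**2))*w = (-5*(-18 + w**2 + 3*w))*w = (90 - 15*w - 5*w**2)*w = w*(90 - 15*w - 5*w**2))
Y(-7)*(-48 - 1*69) + P = (5*(-7)*(18 - 1*(-7)**2 - 3*(-7)))*(-48 - 1*69) - 147 = (5*(-7)*(18 - 1*49 + 21))*(-48 - 69) - 147 = (5*(-7)*(18 - 49 + 21))*(-117) - 147 = (5*(-7)*(-10))*(-117) - 147 = 350*(-117) - 147 = -40950 - 147 = -41097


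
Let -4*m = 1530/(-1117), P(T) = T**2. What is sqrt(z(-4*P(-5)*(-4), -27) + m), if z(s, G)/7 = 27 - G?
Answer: 3*sqrt(209801642)/2234 ≈ 19.451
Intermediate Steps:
z(s, G) = 189 - 7*G (z(s, G) = 7*(27 - G) = 189 - 7*G)
m = 765/2234 (m = -765/(2*(-1117)) = -765*(-1)/(2*1117) = -1/4*(-1530/1117) = 765/2234 ≈ 0.34243)
sqrt(z(-4*P(-5)*(-4), -27) + m) = sqrt((189 - 7*(-27)) + 765/2234) = sqrt((189 + 189) + 765/2234) = sqrt(378 + 765/2234) = sqrt(845217/2234) = 3*sqrt(209801642)/2234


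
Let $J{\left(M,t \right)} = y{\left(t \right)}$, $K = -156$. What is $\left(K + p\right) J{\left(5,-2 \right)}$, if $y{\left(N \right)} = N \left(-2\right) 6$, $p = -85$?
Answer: $-5784$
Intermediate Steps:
$y{\left(N \right)} = - 12 N$ ($y{\left(N \right)} = - 2 N 6 = - 12 N$)
$J{\left(M,t \right)} = - 12 t$
$\left(K + p\right) J{\left(5,-2 \right)} = \left(-156 - 85\right) \left(\left(-12\right) \left(-2\right)\right) = \left(-241\right) 24 = -5784$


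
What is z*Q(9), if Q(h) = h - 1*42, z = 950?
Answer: -31350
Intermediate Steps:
Q(h) = -42 + h (Q(h) = h - 42 = -42 + h)
z*Q(9) = 950*(-42 + 9) = 950*(-33) = -31350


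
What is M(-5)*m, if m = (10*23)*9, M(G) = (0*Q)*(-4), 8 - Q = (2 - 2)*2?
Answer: 0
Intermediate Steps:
Q = 8 (Q = 8 - (2 - 2)*2 = 8 - 0*2 = 8 - 1*0 = 8 + 0 = 8)
M(G) = 0 (M(G) = (0*8)*(-4) = 0*(-4) = 0)
m = 2070 (m = 230*9 = 2070)
M(-5)*m = 0*2070 = 0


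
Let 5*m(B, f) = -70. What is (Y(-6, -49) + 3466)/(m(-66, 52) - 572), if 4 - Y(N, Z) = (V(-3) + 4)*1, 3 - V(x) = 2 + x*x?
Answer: -1737/293 ≈ -5.9283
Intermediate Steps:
V(x) = 1 - x² (V(x) = 3 - (2 + x*x) = 3 - (2 + x²) = 3 + (-2 - x²) = 1 - x²)
Y(N, Z) = 8 (Y(N, Z) = 4 - ((1 - 1*(-3)²) + 4) = 4 - ((1 - 1*9) + 4) = 4 - ((1 - 9) + 4) = 4 - (-8 + 4) = 4 - (-4) = 4 - 1*(-4) = 4 + 4 = 8)
m(B, f) = -14 (m(B, f) = (⅕)*(-70) = -14)
(Y(-6, -49) + 3466)/(m(-66, 52) - 572) = (8 + 3466)/(-14 - 572) = 3474/(-586) = 3474*(-1/586) = -1737/293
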